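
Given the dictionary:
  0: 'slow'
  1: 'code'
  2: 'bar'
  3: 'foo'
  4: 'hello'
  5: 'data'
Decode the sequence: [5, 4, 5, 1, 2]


Look up each index in the dictionary:
  5 -> 'data'
  4 -> 'hello'
  5 -> 'data'
  1 -> 'code'
  2 -> 'bar'

Decoded: "data hello data code bar"


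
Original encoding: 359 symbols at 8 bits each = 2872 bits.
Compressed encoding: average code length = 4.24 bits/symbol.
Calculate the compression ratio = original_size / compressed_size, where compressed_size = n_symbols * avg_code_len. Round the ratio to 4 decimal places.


original_size = n_symbols * orig_bits = 359 * 8 = 2872 bits
compressed_size = n_symbols * avg_code_len = 359 * 4.24 = 1522.16 bits
ratio = original_size / compressed_size = 2872 / 1522.16 = 1.8868

Compression ratio = 1.8868


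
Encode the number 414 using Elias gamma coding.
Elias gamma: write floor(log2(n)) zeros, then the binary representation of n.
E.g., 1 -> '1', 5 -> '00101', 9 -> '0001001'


num_bits = floor(log2(414)) + 1 = 9
leading_zeros = num_bits - 1 = 8
binary(414) = 110011110

Elias gamma(414) = '00000000' + '110011110' = 00000000110011110 (17 bits)


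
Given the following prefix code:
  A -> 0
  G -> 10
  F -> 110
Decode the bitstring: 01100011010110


Decoding step by step:
Bits 0 -> A
Bits 110 -> F
Bits 0 -> A
Bits 0 -> A
Bits 110 -> F
Bits 10 -> G
Bits 110 -> F


Decoded message: AFAAFGF


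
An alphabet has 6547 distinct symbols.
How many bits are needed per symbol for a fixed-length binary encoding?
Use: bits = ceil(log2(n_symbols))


log2(6547) = 12.6766
Bracket: 2^12 = 4096 < 6547 <= 2^13 = 8192
So ceil(log2(6547)) = 13

bits = ceil(log2(6547)) = ceil(12.6766) = 13 bits


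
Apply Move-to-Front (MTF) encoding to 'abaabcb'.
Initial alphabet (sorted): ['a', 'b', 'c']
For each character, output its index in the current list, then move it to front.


MTF encoding:
'a': index 0 in ['a', 'b', 'c'] -> ['a', 'b', 'c']
'b': index 1 in ['a', 'b', 'c'] -> ['b', 'a', 'c']
'a': index 1 in ['b', 'a', 'c'] -> ['a', 'b', 'c']
'a': index 0 in ['a', 'b', 'c'] -> ['a', 'b', 'c']
'b': index 1 in ['a', 'b', 'c'] -> ['b', 'a', 'c']
'c': index 2 in ['b', 'a', 'c'] -> ['c', 'b', 'a']
'b': index 1 in ['c', 'b', 'a'] -> ['b', 'c', 'a']


Output: [0, 1, 1, 0, 1, 2, 1]


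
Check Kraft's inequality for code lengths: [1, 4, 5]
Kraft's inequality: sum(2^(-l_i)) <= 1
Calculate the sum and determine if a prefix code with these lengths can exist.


Sum = 2^(-1) + 2^(-4) + 2^(-5)
    = 0.5 + 0.0625 + 0.03125
    = 19/32 = 0.59375
Since 0.59375 <= 1, Kraft's inequality IS satisfied.
A prefix code with these lengths CAN exist.

Kraft sum = 0.59375. Satisfied.


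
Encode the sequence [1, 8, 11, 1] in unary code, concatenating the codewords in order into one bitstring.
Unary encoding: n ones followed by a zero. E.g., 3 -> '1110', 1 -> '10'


Encode each number as n ones followed by a terminating 0:
  1 -> 10 (2 bits)
  8 -> 111111110 (9 bits)
  11 -> 111111111110 (12 bits)
  1 -> 10 (2 bits)
Total length = 2 + 9 + 12 + 2 = 25 bits.

Unary([1, 8, 11, 1]) = 1011111111011111111111010 (25 bits)


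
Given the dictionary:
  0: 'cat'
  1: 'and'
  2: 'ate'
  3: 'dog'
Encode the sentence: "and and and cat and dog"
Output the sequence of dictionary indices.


Look up each word in the dictionary:
  'and' -> 1
  'and' -> 1
  'and' -> 1
  'cat' -> 0
  'and' -> 1
  'dog' -> 3

Encoded: [1, 1, 1, 0, 1, 3]


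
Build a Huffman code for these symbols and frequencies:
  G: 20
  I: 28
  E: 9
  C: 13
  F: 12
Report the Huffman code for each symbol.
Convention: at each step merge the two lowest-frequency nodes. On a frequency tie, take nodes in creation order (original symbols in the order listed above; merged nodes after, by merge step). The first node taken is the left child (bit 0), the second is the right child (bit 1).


Huffman tree construction:
Step 1: Merge E(9) + F(12) = 21
Step 2: Merge C(13) + G(20) = 33
Step 3: Merge (E+F)(21) + I(28) = 49
Step 4: Merge (C+G)(33) + ((E+F)+I)(49) = 82
Read each symbol's code off the tree from the root (left child = 0, right child = 1).

Codes:
  G: 01 (length 2)
  I: 11 (length 2)
  E: 100 (length 3)
  C: 00 (length 2)
  F: 101 (length 3)
Average code length: 185/82 = 2.2561 bits/symbol


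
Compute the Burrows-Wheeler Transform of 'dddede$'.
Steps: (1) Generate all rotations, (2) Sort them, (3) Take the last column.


Rotations (sorted):
  0: $dddede -> last char: e
  1: dddede$ -> last char: $
  2: ddede$d -> last char: d
  3: de$ddde -> last char: e
  4: dede$dd -> last char: d
  5: e$ddded -> last char: d
  6: ede$ddd -> last char: d


BWT = e$deddd


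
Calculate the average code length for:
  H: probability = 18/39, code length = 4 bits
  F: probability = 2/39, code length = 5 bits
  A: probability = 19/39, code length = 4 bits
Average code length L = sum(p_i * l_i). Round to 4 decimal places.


Weighted contributions p_i * l_i:
  H: (18/39) * 4 = 72/39
  F: (2/39) * 5 = 10/39
  A: (19/39) * 4 = 76/39
Sum = (72 + 10 + 76)/39 = 158/39

L = 158/39 = 4.0513 bits/symbol


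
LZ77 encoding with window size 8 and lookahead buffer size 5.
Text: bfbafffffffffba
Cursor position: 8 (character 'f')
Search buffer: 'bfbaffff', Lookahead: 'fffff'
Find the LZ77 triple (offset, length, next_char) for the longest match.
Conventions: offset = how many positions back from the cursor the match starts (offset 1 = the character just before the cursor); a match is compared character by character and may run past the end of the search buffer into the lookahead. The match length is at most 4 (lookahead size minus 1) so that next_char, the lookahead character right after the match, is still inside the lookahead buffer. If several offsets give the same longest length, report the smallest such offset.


Try each offset into the search buffer:
  offset=1 (pos 7, char 'f'): match length 4
  offset=2 (pos 6, char 'f'): match length 4
  offset=3 (pos 5, char 'f'): match length 4
  offset=4 (pos 4, char 'f'): match length 4
  offset=5 (pos 3, char 'a'): match length 0
  offset=6 (pos 2, char 'b'): match length 0
  offset=7 (pos 1, char 'f'): match length 1
  offset=8 (pos 0, char 'b'): match length 0
Longest match has length 4, found at offsets 1, 2, 3, 4; take the smallest, offset 1.
next_char = character at position 8 + 4 = 12 -> 'f'

Best match: offset=1, length=4 (matching 'ffff' starting at position 7)
LZ77 triple: (1, 4, 'f')


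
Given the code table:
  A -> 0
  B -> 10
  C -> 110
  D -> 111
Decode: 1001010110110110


Decoding:
10 -> B
0 -> A
10 -> B
10 -> B
110 -> C
110 -> C
110 -> C


Result: BABBCCC


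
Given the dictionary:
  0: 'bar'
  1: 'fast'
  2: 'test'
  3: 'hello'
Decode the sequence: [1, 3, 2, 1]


Look up each index in the dictionary:
  1 -> 'fast'
  3 -> 'hello'
  2 -> 'test'
  1 -> 'fast'

Decoded: "fast hello test fast"


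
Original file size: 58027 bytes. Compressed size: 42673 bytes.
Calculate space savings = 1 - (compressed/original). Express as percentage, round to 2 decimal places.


ratio = compressed/original = 42673/58027 = 0.735399
savings = 1 - ratio = 1 - 0.735399 = 0.264601
as a percentage: 0.264601 * 100 = 26.46%

Space savings = 1 - 42673/58027 = 26.46%


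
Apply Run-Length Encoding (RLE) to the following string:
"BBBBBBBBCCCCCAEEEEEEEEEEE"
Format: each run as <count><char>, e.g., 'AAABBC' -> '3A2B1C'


Scanning runs left to right:
  i=0: run of 'B' x 8 -> '8B'
  i=8: run of 'C' x 5 -> '5C'
  i=13: run of 'A' x 1 -> '1A'
  i=14: run of 'E' x 11 -> '11E'

RLE = 8B5C1A11E


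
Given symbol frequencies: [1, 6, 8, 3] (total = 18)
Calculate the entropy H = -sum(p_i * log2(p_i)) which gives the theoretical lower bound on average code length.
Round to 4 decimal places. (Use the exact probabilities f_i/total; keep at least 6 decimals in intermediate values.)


Per-symbol terms -p_i * log2(p_i) with p_i = f_i/18:
  p = 1/18 = 0.055556: log2(p) = -4.169925, -p*log2(p) = 0.231663
  p = 6/18 = 0.333333: log2(p) = -1.584963, -p*log2(p) = 0.528321
  p = 8/18 = 0.444444: log2(p) = -1.169925, -p*log2(p) = 0.519967
  p = 3/18 = 0.166667: log2(p) = -2.584963, -p*log2(p) = 0.430827
H = 0.231663 + 0.528321 + 0.519967 + 0.430827 = 1.710778

H = 1.7108 bits/symbol


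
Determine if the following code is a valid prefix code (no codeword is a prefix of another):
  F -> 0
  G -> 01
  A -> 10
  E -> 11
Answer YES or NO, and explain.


Checking each pair (does one codeword prefix another?):
  F='0' vs G='01': prefix -- VIOLATION

NO -- this is NOT a valid prefix code. F (0) is a prefix of G (01).


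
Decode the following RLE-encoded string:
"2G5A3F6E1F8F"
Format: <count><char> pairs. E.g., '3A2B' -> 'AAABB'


Expanding each <count><char> pair:
  2G -> 'GG'
  5A -> 'AAAAA'
  3F -> 'FFF'
  6E -> 'EEEEEE'
  1F -> 'F'
  8F -> 'FFFFFFFF'

Decoded = GGAAAAAFFFEEEEEEFFFFFFFFF


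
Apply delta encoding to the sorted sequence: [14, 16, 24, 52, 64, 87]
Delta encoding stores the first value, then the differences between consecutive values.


First value: 14
Deltas:
  16 - 14 = 2
  24 - 16 = 8
  52 - 24 = 28
  64 - 52 = 12
  87 - 64 = 23


Delta encoded: [14, 2, 8, 28, 12, 23]


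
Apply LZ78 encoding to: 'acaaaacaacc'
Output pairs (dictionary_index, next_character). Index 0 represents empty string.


LZ78 encoding steps:
Dictionary: {0: ''}
Step 1: w='' (idx 0), next='a' -> output (0, 'a'), add 'a' as idx 1
Step 2: w='' (idx 0), next='c' -> output (0, 'c'), add 'c' as idx 2
Step 3: w='a' (idx 1), next='a' -> output (1, 'a'), add 'aa' as idx 3
Step 4: w='aa' (idx 3), next='c' -> output (3, 'c'), add 'aac' as idx 4
Step 5: w='aac' (idx 4), next='c' -> output (4, 'c'), add 'aacc' as idx 5


Encoded: [(0, 'a'), (0, 'c'), (1, 'a'), (3, 'c'), (4, 'c')]


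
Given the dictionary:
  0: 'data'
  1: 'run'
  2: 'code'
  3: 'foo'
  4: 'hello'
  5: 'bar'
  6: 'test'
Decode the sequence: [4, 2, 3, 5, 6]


Look up each index in the dictionary:
  4 -> 'hello'
  2 -> 'code'
  3 -> 'foo'
  5 -> 'bar'
  6 -> 'test'

Decoded: "hello code foo bar test"


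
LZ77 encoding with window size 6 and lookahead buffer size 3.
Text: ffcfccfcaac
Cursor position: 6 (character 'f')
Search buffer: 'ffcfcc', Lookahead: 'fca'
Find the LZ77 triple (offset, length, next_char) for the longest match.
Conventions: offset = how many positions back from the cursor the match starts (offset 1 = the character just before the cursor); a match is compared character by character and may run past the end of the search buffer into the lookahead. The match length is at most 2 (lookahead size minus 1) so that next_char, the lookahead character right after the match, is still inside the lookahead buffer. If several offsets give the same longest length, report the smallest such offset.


Try each offset into the search buffer:
  offset=1 (pos 5, char 'c'): match length 0
  offset=2 (pos 4, char 'c'): match length 0
  offset=3 (pos 3, char 'f'): match length 2
  offset=4 (pos 2, char 'c'): match length 0
  offset=5 (pos 1, char 'f'): match length 2
  offset=6 (pos 0, char 'f'): match length 1
Longest match has length 2, found at offsets 3, 5; take the smallest, offset 3.
next_char = character at position 6 + 2 = 8 -> 'a'

Best match: offset=3, length=2 (matching 'fc' starting at position 3)
LZ77 triple: (3, 2, 'a')


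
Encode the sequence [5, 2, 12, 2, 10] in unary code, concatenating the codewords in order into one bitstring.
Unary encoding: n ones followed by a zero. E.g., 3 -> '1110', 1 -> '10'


Encode each number as n ones followed by a terminating 0:
  5 -> 111110 (6 bits)
  2 -> 110 (3 bits)
  12 -> 1111111111110 (13 bits)
  2 -> 110 (3 bits)
  10 -> 11111111110 (11 bits)
Total length = 6 + 3 + 13 + 3 + 11 = 36 bits.

Unary([5, 2, 12, 2, 10]) = 111110110111111111111011011111111110 (36 bits)


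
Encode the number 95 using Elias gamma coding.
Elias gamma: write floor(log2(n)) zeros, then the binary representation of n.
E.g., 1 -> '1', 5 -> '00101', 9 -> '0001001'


num_bits = floor(log2(95)) + 1 = 7
leading_zeros = num_bits - 1 = 6
binary(95) = 1011111

Elias gamma(95) = '000000' + '1011111' = 0000001011111 (13 bits)


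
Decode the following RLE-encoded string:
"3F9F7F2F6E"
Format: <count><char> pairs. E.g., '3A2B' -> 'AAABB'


Expanding each <count><char> pair:
  3F -> 'FFF'
  9F -> 'FFFFFFFFF'
  7F -> 'FFFFFFF'
  2F -> 'FF'
  6E -> 'EEEEEE'

Decoded = FFFFFFFFFFFFFFFFFFFFFEEEEEE


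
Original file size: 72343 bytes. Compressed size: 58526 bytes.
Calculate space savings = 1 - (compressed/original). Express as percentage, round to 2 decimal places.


ratio = compressed/original = 58526/72343 = 0.809007
savings = 1 - ratio = 1 - 0.809007 = 0.190993
as a percentage: 0.190993 * 100 = 19.1%

Space savings = 1 - 58526/72343 = 19.1%


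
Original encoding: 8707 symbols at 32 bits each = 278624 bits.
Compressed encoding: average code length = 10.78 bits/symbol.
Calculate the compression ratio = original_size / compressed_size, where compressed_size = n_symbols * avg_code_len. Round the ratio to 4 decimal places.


original_size = n_symbols * orig_bits = 8707 * 32 = 278624 bits
compressed_size = n_symbols * avg_code_len = 8707 * 10.78 = 93861.46 bits
ratio = original_size / compressed_size = 278624 / 93861.46 = 2.9685

Compression ratio = 2.9685


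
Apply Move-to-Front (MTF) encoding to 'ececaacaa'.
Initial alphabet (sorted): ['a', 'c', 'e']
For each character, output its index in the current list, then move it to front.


MTF encoding:
'e': index 2 in ['a', 'c', 'e'] -> ['e', 'a', 'c']
'c': index 2 in ['e', 'a', 'c'] -> ['c', 'e', 'a']
'e': index 1 in ['c', 'e', 'a'] -> ['e', 'c', 'a']
'c': index 1 in ['e', 'c', 'a'] -> ['c', 'e', 'a']
'a': index 2 in ['c', 'e', 'a'] -> ['a', 'c', 'e']
'a': index 0 in ['a', 'c', 'e'] -> ['a', 'c', 'e']
'c': index 1 in ['a', 'c', 'e'] -> ['c', 'a', 'e']
'a': index 1 in ['c', 'a', 'e'] -> ['a', 'c', 'e']
'a': index 0 in ['a', 'c', 'e'] -> ['a', 'c', 'e']


Output: [2, 2, 1, 1, 2, 0, 1, 1, 0]


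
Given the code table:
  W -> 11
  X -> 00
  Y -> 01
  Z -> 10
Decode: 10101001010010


Decoding:
10 -> Z
10 -> Z
10 -> Z
01 -> Y
01 -> Y
00 -> X
10 -> Z


Result: ZZZYYXZ


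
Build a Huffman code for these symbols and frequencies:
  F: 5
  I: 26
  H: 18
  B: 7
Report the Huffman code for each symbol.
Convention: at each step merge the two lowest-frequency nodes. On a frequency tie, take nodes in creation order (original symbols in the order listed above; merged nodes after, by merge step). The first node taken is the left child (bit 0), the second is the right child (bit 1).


Huffman tree construction:
Step 1: Merge F(5) + B(7) = 12
Step 2: Merge (F+B)(12) + H(18) = 30
Step 3: Merge I(26) + ((F+B)+H)(30) = 56
Read each symbol's code off the tree from the root (left child = 0, right child = 1).

Codes:
  F: 100 (length 3)
  I: 0 (length 1)
  H: 11 (length 2)
  B: 101 (length 3)
Average code length: 98/56 = 1.7500 bits/symbol


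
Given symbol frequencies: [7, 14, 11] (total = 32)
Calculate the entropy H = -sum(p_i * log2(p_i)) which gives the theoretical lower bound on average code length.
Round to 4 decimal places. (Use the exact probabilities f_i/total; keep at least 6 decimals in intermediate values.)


Per-symbol terms -p_i * log2(p_i) with p_i = f_i/32:
  p = 7/32 = 0.218750: log2(p) = -2.192645, -p*log2(p) = 0.479641
  p = 14/32 = 0.437500: log2(p) = -1.192645, -p*log2(p) = 0.521782
  p = 11/32 = 0.343750: log2(p) = -1.540568, -p*log2(p) = 0.529570
H = 0.479641 + 0.521782 + 0.529570 = 1.530993

H = 1.531 bits/symbol


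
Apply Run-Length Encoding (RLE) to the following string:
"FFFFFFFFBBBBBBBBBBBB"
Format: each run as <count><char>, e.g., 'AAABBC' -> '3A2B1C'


Scanning runs left to right:
  i=0: run of 'F' x 8 -> '8F'
  i=8: run of 'B' x 12 -> '12B'

RLE = 8F12B


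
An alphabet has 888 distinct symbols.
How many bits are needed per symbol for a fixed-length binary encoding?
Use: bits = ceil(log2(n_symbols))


log2(888) = 9.7944
Bracket: 2^9 = 512 < 888 <= 2^10 = 1024
So ceil(log2(888)) = 10

bits = ceil(log2(888)) = ceil(9.7944) = 10 bits


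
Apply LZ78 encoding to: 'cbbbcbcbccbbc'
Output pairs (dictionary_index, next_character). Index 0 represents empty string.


LZ78 encoding steps:
Dictionary: {0: ''}
Step 1: w='' (idx 0), next='c' -> output (0, 'c'), add 'c' as idx 1
Step 2: w='' (idx 0), next='b' -> output (0, 'b'), add 'b' as idx 2
Step 3: w='b' (idx 2), next='b' -> output (2, 'b'), add 'bb' as idx 3
Step 4: w='c' (idx 1), next='b' -> output (1, 'b'), add 'cb' as idx 4
Step 5: w='cb' (idx 4), next='c' -> output (4, 'c'), add 'cbc' as idx 5
Step 6: w='cb' (idx 4), next='b' -> output (4, 'b'), add 'cbb' as idx 6
Step 7: w='c' (idx 1), end of input -> output (1, '')


Encoded: [(0, 'c'), (0, 'b'), (2, 'b'), (1, 'b'), (4, 'c'), (4, 'b'), (1, '')]


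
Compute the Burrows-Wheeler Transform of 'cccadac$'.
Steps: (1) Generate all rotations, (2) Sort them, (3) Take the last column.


Rotations (sorted):
  0: $cccadac -> last char: c
  1: ac$cccad -> last char: d
  2: adac$ccc -> last char: c
  3: c$cccada -> last char: a
  4: cadac$cc -> last char: c
  5: ccadac$c -> last char: c
  6: cccadac$ -> last char: $
  7: dac$ccca -> last char: a


BWT = cdcacc$a


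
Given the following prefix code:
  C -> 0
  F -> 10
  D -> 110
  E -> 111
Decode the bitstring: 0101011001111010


Decoding step by step:
Bits 0 -> C
Bits 10 -> F
Bits 10 -> F
Bits 110 -> D
Bits 0 -> C
Bits 111 -> E
Bits 10 -> F
Bits 10 -> F


Decoded message: CFFDCEFF


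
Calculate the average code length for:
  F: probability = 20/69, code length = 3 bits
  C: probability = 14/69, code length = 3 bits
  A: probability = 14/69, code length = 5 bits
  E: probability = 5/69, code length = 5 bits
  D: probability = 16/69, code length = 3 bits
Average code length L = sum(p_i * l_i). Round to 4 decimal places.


Weighted contributions p_i * l_i:
  F: (20/69) * 3 = 60/69
  C: (14/69) * 3 = 42/69
  A: (14/69) * 5 = 70/69
  E: (5/69) * 5 = 25/69
  D: (16/69) * 3 = 48/69
Sum = (60 + 42 + 70 + 25 + 48)/69 = 245/69

L = 245/69 = 3.5507 bits/symbol


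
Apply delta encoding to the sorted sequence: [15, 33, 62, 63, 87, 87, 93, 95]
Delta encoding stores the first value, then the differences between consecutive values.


First value: 15
Deltas:
  33 - 15 = 18
  62 - 33 = 29
  63 - 62 = 1
  87 - 63 = 24
  87 - 87 = 0
  93 - 87 = 6
  95 - 93 = 2


Delta encoded: [15, 18, 29, 1, 24, 0, 6, 2]


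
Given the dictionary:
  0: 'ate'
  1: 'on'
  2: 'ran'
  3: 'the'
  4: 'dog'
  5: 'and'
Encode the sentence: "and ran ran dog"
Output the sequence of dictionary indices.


Look up each word in the dictionary:
  'and' -> 5
  'ran' -> 2
  'ran' -> 2
  'dog' -> 4

Encoded: [5, 2, 2, 4]


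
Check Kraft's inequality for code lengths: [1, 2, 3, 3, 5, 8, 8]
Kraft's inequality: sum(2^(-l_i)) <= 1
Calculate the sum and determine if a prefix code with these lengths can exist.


Sum = 2^(-1) + 2^(-2) + 2^(-3) + 2^(-3) + 2^(-5) + 2^(-8) + 2^(-8)
    = 0.5 + 0.25 + 0.125 + 0.125 + 0.03125 + 0.00390625 + 0.00390625
    = 266/256 = 1.0390625
Since 1.0390625 > 1, Kraft's inequality is NOT satisfied.
A prefix code with these lengths CANNOT exist.

Kraft sum = 1.0390625. Not satisfied.


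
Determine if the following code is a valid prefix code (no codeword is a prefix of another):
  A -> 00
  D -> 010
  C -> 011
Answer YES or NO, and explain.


Checking each pair (does one codeword prefix another?):
  A='00' vs D='010': no prefix
  A='00' vs C='011': no prefix
  D='010' vs A='00': no prefix
  D='010' vs C='011': no prefix
  C='011' vs A='00': no prefix
  C='011' vs D='010': no prefix
No violation found over all pairs.

YES -- this is a valid prefix code. No codeword is a prefix of any other codeword.


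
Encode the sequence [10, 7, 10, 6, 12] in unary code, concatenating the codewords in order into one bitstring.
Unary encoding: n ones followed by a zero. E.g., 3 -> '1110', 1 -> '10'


Encode each number as n ones followed by a terminating 0:
  10 -> 11111111110 (11 bits)
  7 -> 11111110 (8 bits)
  10 -> 11111111110 (11 bits)
  6 -> 1111110 (7 bits)
  12 -> 1111111111110 (13 bits)
Total length = 11 + 8 + 11 + 7 + 13 = 50 bits.

Unary([10, 7, 10, 6, 12]) = 11111111110111111101111111111011111101111111111110 (50 bits)


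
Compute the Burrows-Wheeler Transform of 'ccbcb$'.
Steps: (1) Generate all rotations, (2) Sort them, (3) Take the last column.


Rotations (sorted):
  0: $ccbcb -> last char: b
  1: b$ccbc -> last char: c
  2: bcb$cc -> last char: c
  3: cb$ccb -> last char: b
  4: cbcb$c -> last char: c
  5: ccbcb$ -> last char: $


BWT = bccbc$


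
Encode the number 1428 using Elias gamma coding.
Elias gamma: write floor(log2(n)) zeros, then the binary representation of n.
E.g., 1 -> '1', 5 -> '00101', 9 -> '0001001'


num_bits = floor(log2(1428)) + 1 = 11
leading_zeros = num_bits - 1 = 10
binary(1428) = 10110010100

Elias gamma(1428) = '0000000000' + '10110010100' = 000000000010110010100 (21 bits)


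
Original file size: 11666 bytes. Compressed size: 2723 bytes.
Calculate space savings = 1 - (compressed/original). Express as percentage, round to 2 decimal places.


ratio = compressed/original = 2723/11666 = 0.233413
savings = 1 - ratio = 1 - 0.233413 = 0.766587
as a percentage: 0.766587 * 100 = 76.66%

Space savings = 1 - 2723/11666 = 76.66%


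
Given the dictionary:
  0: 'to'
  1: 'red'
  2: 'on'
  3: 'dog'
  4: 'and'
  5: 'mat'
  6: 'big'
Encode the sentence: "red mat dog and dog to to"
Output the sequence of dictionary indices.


Look up each word in the dictionary:
  'red' -> 1
  'mat' -> 5
  'dog' -> 3
  'and' -> 4
  'dog' -> 3
  'to' -> 0
  'to' -> 0

Encoded: [1, 5, 3, 4, 3, 0, 0]


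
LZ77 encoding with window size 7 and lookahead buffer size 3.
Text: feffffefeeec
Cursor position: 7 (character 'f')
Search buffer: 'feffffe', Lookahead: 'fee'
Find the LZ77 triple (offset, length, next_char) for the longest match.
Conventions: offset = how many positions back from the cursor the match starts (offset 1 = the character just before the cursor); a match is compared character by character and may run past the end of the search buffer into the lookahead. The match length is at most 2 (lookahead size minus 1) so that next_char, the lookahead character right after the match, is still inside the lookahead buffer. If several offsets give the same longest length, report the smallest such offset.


Try each offset into the search buffer:
  offset=1 (pos 6, char 'e'): match length 0
  offset=2 (pos 5, char 'f'): match length 2
  offset=3 (pos 4, char 'f'): match length 1
  offset=4 (pos 3, char 'f'): match length 1
  offset=5 (pos 2, char 'f'): match length 1
  offset=6 (pos 1, char 'e'): match length 0
  offset=7 (pos 0, char 'f'): match length 2
Longest match has length 2, found at offsets 2, 7; take the smallest, offset 2.
next_char = character at position 7 + 2 = 9 -> 'e'

Best match: offset=2, length=2 (matching 'fe' starting at position 5)
LZ77 triple: (2, 2, 'e')


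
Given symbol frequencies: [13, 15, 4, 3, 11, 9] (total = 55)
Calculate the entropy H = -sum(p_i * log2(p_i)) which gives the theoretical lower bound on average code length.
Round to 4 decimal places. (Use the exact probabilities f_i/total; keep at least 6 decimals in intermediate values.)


Per-symbol terms -p_i * log2(p_i) with p_i = f_i/55:
  p = 13/55 = 0.236364: log2(p) = -2.080920, -p*log2(p) = 0.491854
  p = 15/55 = 0.272727: log2(p) = -1.874469, -p*log2(p) = 0.511219
  p = 4/55 = 0.072727: log2(p) = -3.781360, -p*log2(p) = 0.275008
  p = 3/55 = 0.054545: log2(p) = -4.196397, -p*log2(p) = 0.228894
  p = 11/55 = 0.200000: log2(p) = -2.321928, -p*log2(p) = 0.464386
  p = 9/55 = 0.163636: log2(p) = -2.611435, -p*log2(p) = 0.427326
H = 0.491854 + 0.511219 + 0.275008 + 0.228894 + 0.464386 + 0.427326 = 2.398687

H = 2.3987 bits/symbol


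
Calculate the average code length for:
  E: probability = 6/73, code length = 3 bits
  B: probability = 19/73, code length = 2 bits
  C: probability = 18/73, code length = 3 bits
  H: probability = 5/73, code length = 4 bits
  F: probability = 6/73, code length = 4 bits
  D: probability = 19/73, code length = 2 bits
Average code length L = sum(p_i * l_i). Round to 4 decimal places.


Weighted contributions p_i * l_i:
  E: (6/73) * 3 = 18/73
  B: (19/73) * 2 = 38/73
  C: (18/73) * 3 = 54/73
  H: (5/73) * 4 = 20/73
  F: (6/73) * 4 = 24/73
  D: (19/73) * 2 = 38/73
Sum = (18 + 38 + 54 + 20 + 24 + 38)/73 = 192/73

L = 192/73 = 2.6301 bits/symbol


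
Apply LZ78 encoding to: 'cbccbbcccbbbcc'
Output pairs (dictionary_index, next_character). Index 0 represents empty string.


LZ78 encoding steps:
Dictionary: {0: ''}
Step 1: w='' (idx 0), next='c' -> output (0, 'c'), add 'c' as idx 1
Step 2: w='' (idx 0), next='b' -> output (0, 'b'), add 'b' as idx 2
Step 3: w='c' (idx 1), next='c' -> output (1, 'c'), add 'cc' as idx 3
Step 4: w='b' (idx 2), next='b' -> output (2, 'b'), add 'bb' as idx 4
Step 5: w='cc' (idx 3), next='c' -> output (3, 'c'), add 'ccc' as idx 5
Step 6: w='bb' (idx 4), next='b' -> output (4, 'b'), add 'bbb' as idx 6
Step 7: w='cc' (idx 3), end of input -> output (3, '')


Encoded: [(0, 'c'), (0, 'b'), (1, 'c'), (2, 'b'), (3, 'c'), (4, 'b'), (3, '')]


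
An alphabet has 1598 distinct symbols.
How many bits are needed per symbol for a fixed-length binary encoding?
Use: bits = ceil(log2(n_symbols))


log2(1598) = 10.6421
Bracket: 2^10 = 1024 < 1598 <= 2^11 = 2048
So ceil(log2(1598)) = 11

bits = ceil(log2(1598)) = ceil(10.6421) = 11 bits


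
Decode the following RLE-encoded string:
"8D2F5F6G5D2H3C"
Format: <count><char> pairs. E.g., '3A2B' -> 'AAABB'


Expanding each <count><char> pair:
  8D -> 'DDDDDDDD'
  2F -> 'FF'
  5F -> 'FFFFF'
  6G -> 'GGGGGG'
  5D -> 'DDDDD'
  2H -> 'HH'
  3C -> 'CCC'

Decoded = DDDDDDDDFFFFFFFGGGGGGDDDDDHHCCC


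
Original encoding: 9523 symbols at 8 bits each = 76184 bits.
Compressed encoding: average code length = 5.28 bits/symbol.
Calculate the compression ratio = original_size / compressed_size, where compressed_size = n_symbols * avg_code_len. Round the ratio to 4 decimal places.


original_size = n_symbols * orig_bits = 9523 * 8 = 76184 bits
compressed_size = n_symbols * avg_code_len = 9523 * 5.28 = 50281.44 bits
ratio = original_size / compressed_size = 76184 / 50281.44 = 1.5152

Compression ratio = 1.5152


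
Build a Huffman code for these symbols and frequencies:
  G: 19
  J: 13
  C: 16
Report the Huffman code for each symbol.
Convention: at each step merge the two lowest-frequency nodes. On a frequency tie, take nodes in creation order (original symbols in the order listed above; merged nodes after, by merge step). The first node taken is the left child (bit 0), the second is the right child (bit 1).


Huffman tree construction:
Step 1: Merge J(13) + C(16) = 29
Step 2: Merge G(19) + (J+C)(29) = 48
Read each symbol's code off the tree from the root (left child = 0, right child = 1).

Codes:
  G: 0 (length 1)
  J: 10 (length 2)
  C: 11 (length 2)
Average code length: 77/48 = 1.6042 bits/symbol


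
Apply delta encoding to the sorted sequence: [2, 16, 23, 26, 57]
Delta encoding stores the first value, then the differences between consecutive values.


First value: 2
Deltas:
  16 - 2 = 14
  23 - 16 = 7
  26 - 23 = 3
  57 - 26 = 31


Delta encoded: [2, 14, 7, 3, 31]


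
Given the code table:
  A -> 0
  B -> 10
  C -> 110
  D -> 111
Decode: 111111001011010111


Decoding:
111 -> D
111 -> D
0 -> A
0 -> A
10 -> B
110 -> C
10 -> B
111 -> D


Result: DDAABCBD


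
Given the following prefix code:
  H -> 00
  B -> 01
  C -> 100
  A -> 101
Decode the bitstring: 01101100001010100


Decoding step by step:
Bits 01 -> B
Bits 101 -> A
Bits 100 -> C
Bits 00 -> H
Bits 101 -> A
Bits 01 -> B
Bits 00 -> H


Decoded message: BACHABH


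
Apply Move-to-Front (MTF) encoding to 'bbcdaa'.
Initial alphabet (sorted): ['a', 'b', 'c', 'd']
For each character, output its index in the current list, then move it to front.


MTF encoding:
'b': index 1 in ['a', 'b', 'c', 'd'] -> ['b', 'a', 'c', 'd']
'b': index 0 in ['b', 'a', 'c', 'd'] -> ['b', 'a', 'c', 'd']
'c': index 2 in ['b', 'a', 'c', 'd'] -> ['c', 'b', 'a', 'd']
'd': index 3 in ['c', 'b', 'a', 'd'] -> ['d', 'c', 'b', 'a']
'a': index 3 in ['d', 'c', 'b', 'a'] -> ['a', 'd', 'c', 'b']
'a': index 0 in ['a', 'd', 'c', 'b'] -> ['a', 'd', 'c', 'b']


Output: [1, 0, 2, 3, 3, 0]


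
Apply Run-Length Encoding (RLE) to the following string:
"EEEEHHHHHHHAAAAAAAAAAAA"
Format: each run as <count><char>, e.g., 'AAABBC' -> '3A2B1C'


Scanning runs left to right:
  i=0: run of 'E' x 4 -> '4E'
  i=4: run of 'H' x 7 -> '7H'
  i=11: run of 'A' x 12 -> '12A'

RLE = 4E7H12A


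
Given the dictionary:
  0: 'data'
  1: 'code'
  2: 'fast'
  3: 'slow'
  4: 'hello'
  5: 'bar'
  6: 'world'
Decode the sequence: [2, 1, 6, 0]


Look up each index in the dictionary:
  2 -> 'fast'
  1 -> 'code'
  6 -> 'world'
  0 -> 'data'

Decoded: "fast code world data"


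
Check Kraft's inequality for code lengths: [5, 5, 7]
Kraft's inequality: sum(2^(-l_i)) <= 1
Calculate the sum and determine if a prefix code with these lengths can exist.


Sum = 2^(-5) + 2^(-5) + 2^(-7)
    = 0.03125 + 0.03125 + 0.0078125
    = 9/128 = 0.0703125
Since 0.0703125 <= 1, Kraft's inequality IS satisfied.
A prefix code with these lengths CAN exist.

Kraft sum = 0.0703125. Satisfied.


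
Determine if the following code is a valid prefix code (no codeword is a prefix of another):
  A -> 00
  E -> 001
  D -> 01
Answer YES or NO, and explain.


Checking each pair (does one codeword prefix another?):
  A='00' vs E='001': prefix -- VIOLATION

NO -- this is NOT a valid prefix code. A (00) is a prefix of E (001).


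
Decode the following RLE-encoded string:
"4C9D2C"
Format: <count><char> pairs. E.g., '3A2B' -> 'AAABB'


Expanding each <count><char> pair:
  4C -> 'CCCC'
  9D -> 'DDDDDDDDD'
  2C -> 'CC'

Decoded = CCCCDDDDDDDDDCC


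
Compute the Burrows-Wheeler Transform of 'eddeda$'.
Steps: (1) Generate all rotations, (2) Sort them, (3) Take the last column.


Rotations (sorted):
  0: $eddeda -> last char: a
  1: a$edded -> last char: d
  2: da$edde -> last char: e
  3: ddeda$e -> last char: e
  4: deda$ed -> last char: d
  5: eda$edd -> last char: d
  6: eddeda$ -> last char: $


BWT = adeedd$


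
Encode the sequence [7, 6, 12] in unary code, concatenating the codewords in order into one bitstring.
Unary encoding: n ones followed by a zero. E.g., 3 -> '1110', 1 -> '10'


Encode each number as n ones followed by a terminating 0:
  7 -> 11111110 (8 bits)
  6 -> 1111110 (7 bits)
  12 -> 1111111111110 (13 bits)
Total length = 8 + 7 + 13 = 28 bits.

Unary([7, 6, 12]) = 1111111011111101111111111110 (28 bits)


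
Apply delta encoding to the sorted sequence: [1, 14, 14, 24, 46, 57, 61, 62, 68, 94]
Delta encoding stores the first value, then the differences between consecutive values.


First value: 1
Deltas:
  14 - 1 = 13
  14 - 14 = 0
  24 - 14 = 10
  46 - 24 = 22
  57 - 46 = 11
  61 - 57 = 4
  62 - 61 = 1
  68 - 62 = 6
  94 - 68 = 26


Delta encoded: [1, 13, 0, 10, 22, 11, 4, 1, 6, 26]


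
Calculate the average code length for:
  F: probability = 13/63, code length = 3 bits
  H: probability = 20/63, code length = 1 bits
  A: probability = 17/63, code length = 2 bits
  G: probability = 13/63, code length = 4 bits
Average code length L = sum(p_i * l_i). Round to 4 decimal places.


Weighted contributions p_i * l_i:
  F: (13/63) * 3 = 39/63
  H: (20/63) * 1 = 20/63
  A: (17/63) * 2 = 34/63
  G: (13/63) * 4 = 52/63
Sum = (39 + 20 + 34 + 52)/63 = 145/63

L = 145/63 = 2.3016 bits/symbol


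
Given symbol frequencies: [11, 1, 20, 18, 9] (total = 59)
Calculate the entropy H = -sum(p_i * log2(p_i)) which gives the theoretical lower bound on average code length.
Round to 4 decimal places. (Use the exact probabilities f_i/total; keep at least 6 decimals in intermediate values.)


Per-symbol terms -p_i * log2(p_i) with p_i = f_i/59:
  p = 11/59 = 0.186441: log2(p) = -2.423211, -p*log2(p) = 0.451785
  p = 1/59 = 0.016949: log2(p) = -5.882643, -p*log2(p) = 0.099706
  p = 20/59 = 0.338983: log2(p) = -1.560715, -p*log2(p) = 0.529056
  p = 18/59 = 0.305085: log2(p) = -1.712718, -p*log2(p) = 0.522524
  p = 9/59 = 0.152542: log2(p) = -2.712718, -p*log2(p) = 0.413804
H = 0.451785 + 0.099706 + 0.529056 + 0.522524 + 0.413804 = 2.016875

H = 2.0169 bits/symbol


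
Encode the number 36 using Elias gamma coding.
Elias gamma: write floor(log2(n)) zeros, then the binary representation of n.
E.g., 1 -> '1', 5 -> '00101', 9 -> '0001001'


num_bits = floor(log2(36)) + 1 = 6
leading_zeros = num_bits - 1 = 5
binary(36) = 100100

Elias gamma(36) = '00000' + '100100' = 00000100100 (11 bits)


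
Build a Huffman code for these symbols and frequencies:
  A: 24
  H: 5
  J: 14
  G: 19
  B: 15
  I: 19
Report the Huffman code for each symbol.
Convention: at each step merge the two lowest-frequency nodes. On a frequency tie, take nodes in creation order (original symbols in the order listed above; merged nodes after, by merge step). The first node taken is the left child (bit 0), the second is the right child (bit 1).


Huffman tree construction:
Step 1: Merge H(5) + J(14) = 19
Step 2: Merge B(15) + G(19) = 34
Step 3: Merge I(19) + (H+J)(19) = 38
Step 4: Merge A(24) + (B+G)(34) = 58
Step 5: Merge (I+(H+J))(38) + (A+(B+G))(58) = 96
Read each symbol's code off the tree from the root (left child = 0, right child = 1).

Codes:
  A: 10 (length 2)
  H: 010 (length 3)
  J: 011 (length 3)
  G: 111 (length 3)
  B: 110 (length 3)
  I: 00 (length 2)
Average code length: 245/96 = 2.5521 bits/symbol


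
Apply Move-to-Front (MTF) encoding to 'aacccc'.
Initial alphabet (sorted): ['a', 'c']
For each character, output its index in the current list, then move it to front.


MTF encoding:
'a': index 0 in ['a', 'c'] -> ['a', 'c']
'a': index 0 in ['a', 'c'] -> ['a', 'c']
'c': index 1 in ['a', 'c'] -> ['c', 'a']
'c': index 0 in ['c', 'a'] -> ['c', 'a']
'c': index 0 in ['c', 'a'] -> ['c', 'a']
'c': index 0 in ['c', 'a'] -> ['c', 'a']


Output: [0, 0, 1, 0, 0, 0]


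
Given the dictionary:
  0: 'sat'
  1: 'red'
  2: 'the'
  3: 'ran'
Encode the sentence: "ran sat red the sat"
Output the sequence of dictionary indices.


Look up each word in the dictionary:
  'ran' -> 3
  'sat' -> 0
  'red' -> 1
  'the' -> 2
  'sat' -> 0

Encoded: [3, 0, 1, 2, 0]


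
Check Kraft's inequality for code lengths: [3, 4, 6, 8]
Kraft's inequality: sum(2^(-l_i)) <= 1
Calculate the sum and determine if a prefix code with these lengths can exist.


Sum = 2^(-3) + 2^(-4) + 2^(-6) + 2^(-8)
    = 0.125 + 0.0625 + 0.015625 + 0.00390625
    = 53/256 = 0.20703125
Since 0.20703125 <= 1, Kraft's inequality IS satisfied.
A prefix code with these lengths CAN exist.

Kraft sum = 0.20703125. Satisfied.


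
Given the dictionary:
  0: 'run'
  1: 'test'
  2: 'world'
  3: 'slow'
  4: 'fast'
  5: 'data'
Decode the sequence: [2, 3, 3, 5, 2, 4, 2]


Look up each index in the dictionary:
  2 -> 'world'
  3 -> 'slow'
  3 -> 'slow'
  5 -> 'data'
  2 -> 'world'
  4 -> 'fast'
  2 -> 'world'

Decoded: "world slow slow data world fast world"


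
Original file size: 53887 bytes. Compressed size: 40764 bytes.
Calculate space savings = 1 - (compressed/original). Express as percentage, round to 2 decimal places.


ratio = compressed/original = 40764/53887 = 0.756472
savings = 1 - ratio = 1 - 0.756472 = 0.243528
as a percentage: 0.243528 * 100 = 24.35%

Space savings = 1 - 40764/53887 = 24.35%


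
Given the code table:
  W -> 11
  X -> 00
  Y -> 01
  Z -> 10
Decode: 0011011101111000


Decoding:
00 -> X
11 -> W
01 -> Y
11 -> W
01 -> Y
11 -> W
10 -> Z
00 -> X


Result: XWYWYWZX


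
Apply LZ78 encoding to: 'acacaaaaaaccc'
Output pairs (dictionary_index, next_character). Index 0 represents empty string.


LZ78 encoding steps:
Dictionary: {0: ''}
Step 1: w='' (idx 0), next='a' -> output (0, 'a'), add 'a' as idx 1
Step 2: w='' (idx 0), next='c' -> output (0, 'c'), add 'c' as idx 2
Step 3: w='a' (idx 1), next='c' -> output (1, 'c'), add 'ac' as idx 3
Step 4: w='a' (idx 1), next='a' -> output (1, 'a'), add 'aa' as idx 4
Step 5: w='aa' (idx 4), next='a' -> output (4, 'a'), add 'aaa' as idx 5
Step 6: w='ac' (idx 3), next='c' -> output (3, 'c'), add 'acc' as idx 6
Step 7: w='c' (idx 2), end of input -> output (2, '')


Encoded: [(0, 'a'), (0, 'c'), (1, 'c'), (1, 'a'), (4, 'a'), (3, 'c'), (2, '')]


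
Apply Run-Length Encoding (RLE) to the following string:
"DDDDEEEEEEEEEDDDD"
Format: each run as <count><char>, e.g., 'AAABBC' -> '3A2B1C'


Scanning runs left to right:
  i=0: run of 'D' x 4 -> '4D'
  i=4: run of 'E' x 9 -> '9E'
  i=13: run of 'D' x 4 -> '4D'

RLE = 4D9E4D


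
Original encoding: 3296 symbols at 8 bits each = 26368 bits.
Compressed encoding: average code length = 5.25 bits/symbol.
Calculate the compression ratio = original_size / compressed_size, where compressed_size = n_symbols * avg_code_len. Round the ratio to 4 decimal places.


original_size = n_symbols * orig_bits = 3296 * 8 = 26368 bits
compressed_size = n_symbols * avg_code_len = 3296 * 5.25 = 17304.0 bits
ratio = original_size / compressed_size = 26368 / 17304.0 = 1.5238

Compression ratio = 1.5238


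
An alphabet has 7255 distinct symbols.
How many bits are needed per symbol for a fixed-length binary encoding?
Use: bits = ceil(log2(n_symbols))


log2(7255) = 12.8248
Bracket: 2^12 = 4096 < 7255 <= 2^13 = 8192
So ceil(log2(7255)) = 13

bits = ceil(log2(7255)) = ceil(12.8248) = 13 bits


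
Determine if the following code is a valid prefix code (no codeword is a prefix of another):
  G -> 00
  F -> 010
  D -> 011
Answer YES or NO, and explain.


Checking each pair (does one codeword prefix another?):
  G='00' vs F='010': no prefix
  G='00' vs D='011': no prefix
  F='010' vs G='00': no prefix
  F='010' vs D='011': no prefix
  D='011' vs G='00': no prefix
  D='011' vs F='010': no prefix
No violation found over all pairs.

YES -- this is a valid prefix code. No codeword is a prefix of any other codeword.


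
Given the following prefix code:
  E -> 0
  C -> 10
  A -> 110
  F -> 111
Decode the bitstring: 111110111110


Decoding step by step:
Bits 111 -> F
Bits 110 -> A
Bits 111 -> F
Bits 110 -> A


Decoded message: FAFA


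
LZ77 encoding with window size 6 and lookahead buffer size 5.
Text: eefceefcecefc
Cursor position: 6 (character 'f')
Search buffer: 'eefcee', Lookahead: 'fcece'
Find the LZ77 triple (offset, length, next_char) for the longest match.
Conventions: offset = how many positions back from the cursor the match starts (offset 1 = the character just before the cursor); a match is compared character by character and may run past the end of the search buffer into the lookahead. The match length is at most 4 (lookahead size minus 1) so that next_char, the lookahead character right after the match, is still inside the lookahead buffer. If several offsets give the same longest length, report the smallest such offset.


Try each offset into the search buffer:
  offset=1 (pos 5, char 'e'): match length 0
  offset=2 (pos 4, char 'e'): match length 0
  offset=3 (pos 3, char 'c'): match length 0
  offset=4 (pos 2, char 'f'): match length 3
  offset=5 (pos 1, char 'e'): match length 0
  offset=6 (pos 0, char 'e'): match length 0
Longest match has length 3 at offset 4.
next_char = character at position 6 + 3 = 9 -> 'c'

Best match: offset=4, length=3 (matching 'fce' starting at position 2)
LZ77 triple: (4, 3, 'c')


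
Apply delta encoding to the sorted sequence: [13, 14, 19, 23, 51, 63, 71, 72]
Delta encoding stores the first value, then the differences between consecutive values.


First value: 13
Deltas:
  14 - 13 = 1
  19 - 14 = 5
  23 - 19 = 4
  51 - 23 = 28
  63 - 51 = 12
  71 - 63 = 8
  72 - 71 = 1


Delta encoded: [13, 1, 5, 4, 28, 12, 8, 1]


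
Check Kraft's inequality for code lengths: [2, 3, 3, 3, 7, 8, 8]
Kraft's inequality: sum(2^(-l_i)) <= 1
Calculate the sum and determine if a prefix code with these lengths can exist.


Sum = 2^(-2) + 2^(-3) + 2^(-3) + 2^(-3) + 2^(-7) + 2^(-8) + 2^(-8)
    = 0.25 + 0.125 + 0.125 + 0.125 + 0.0078125 + 0.00390625 + 0.00390625
    = 164/256 = 0.640625
Since 0.640625 <= 1, Kraft's inequality IS satisfied.
A prefix code with these lengths CAN exist.

Kraft sum = 0.640625. Satisfied.
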